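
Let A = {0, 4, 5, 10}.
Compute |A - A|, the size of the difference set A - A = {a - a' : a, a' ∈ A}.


A - A = {a - a' : a, a' ∈ A}; |A| = 4.
Bounds: 2|A|-1 ≤ |A - A| ≤ |A|² - |A| + 1, i.e. 7 ≤ |A - A| ≤ 13.
Note: 0 ∈ A - A always (from a - a). The set is symmetric: if d ∈ A - A then -d ∈ A - A.
Enumerate nonzero differences d = a - a' with a > a' (then include -d):
Positive differences: {1, 4, 5, 6, 10}
Full difference set: {0} ∪ (positive diffs) ∪ (negative diffs).
|A - A| = 1 + 2·5 = 11 (matches direct enumeration: 11).

|A - A| = 11


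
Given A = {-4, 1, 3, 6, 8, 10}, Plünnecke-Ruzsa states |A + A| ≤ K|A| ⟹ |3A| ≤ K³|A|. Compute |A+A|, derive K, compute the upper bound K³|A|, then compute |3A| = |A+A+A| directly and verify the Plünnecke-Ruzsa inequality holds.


|A| = 6.
Step 1: Compute A + A by enumerating all 36 pairs.
A + A = {-8, -3, -1, 2, 4, 6, 7, 9, 11, 12, 13, 14, 16, 18, 20}, so |A + A| = 15.
Step 2: Doubling constant K = |A + A|/|A| = 15/6 = 15/6 ≈ 2.5000.
Step 3: Plünnecke-Ruzsa gives |3A| ≤ K³·|A| = (2.5000)³ · 6 ≈ 93.7500.
Step 4: Compute 3A = A + A + A directly by enumerating all triples (a,b,c) ∈ A³; |3A| = 28.
Step 5: Check 28 ≤ 93.7500? Yes ✓.

K = 15/6, Plünnecke-Ruzsa bound K³|A| ≈ 93.7500, |3A| = 28, inequality holds.


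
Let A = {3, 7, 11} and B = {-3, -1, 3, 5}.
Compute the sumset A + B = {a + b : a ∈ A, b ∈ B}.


A + B = {a + b : a ∈ A, b ∈ B}.
Enumerate all |A|·|B| = 3·4 = 12 pairs (a, b) and collect distinct sums.
a = 3: 3+-3=0, 3+-1=2, 3+3=6, 3+5=8
a = 7: 7+-3=4, 7+-1=6, 7+3=10, 7+5=12
a = 11: 11+-3=8, 11+-1=10, 11+3=14, 11+5=16
Collecting distinct sums: A + B = {0, 2, 4, 6, 8, 10, 12, 14, 16}
|A + B| = 9

A + B = {0, 2, 4, 6, 8, 10, 12, 14, 16}


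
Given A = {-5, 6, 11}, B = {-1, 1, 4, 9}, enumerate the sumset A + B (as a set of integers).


A + B = {a + b : a ∈ A, b ∈ B}.
Enumerate all |A|·|B| = 3·4 = 12 pairs (a, b) and collect distinct sums.
a = -5: -5+-1=-6, -5+1=-4, -5+4=-1, -5+9=4
a = 6: 6+-1=5, 6+1=7, 6+4=10, 6+9=15
a = 11: 11+-1=10, 11+1=12, 11+4=15, 11+9=20
Collecting distinct sums: A + B = {-6, -4, -1, 4, 5, 7, 10, 12, 15, 20}
|A + B| = 10

A + B = {-6, -4, -1, 4, 5, 7, 10, 12, 15, 20}


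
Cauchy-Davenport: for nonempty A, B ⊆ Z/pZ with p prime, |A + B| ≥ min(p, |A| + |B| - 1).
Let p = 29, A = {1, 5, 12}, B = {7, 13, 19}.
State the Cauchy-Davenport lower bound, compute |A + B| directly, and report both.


Cauchy-Davenport: |A + B| ≥ min(p, |A| + |B| - 1) for A, B nonempty in Z/pZ.
|A| = 3, |B| = 3, p = 29.
CD lower bound = min(29, 3 + 3 - 1) = min(29, 5) = 5.
Compute A + B mod 29 directly:
a = 1: 1+7=8, 1+13=14, 1+19=20
a = 5: 5+7=12, 5+13=18, 5+19=24
a = 12: 12+7=19, 12+13=25, 12+19=2
A + B = {2, 8, 12, 14, 18, 19, 20, 24, 25}, so |A + B| = 9.
Verify: 9 ≥ 5? Yes ✓.

CD lower bound = 5, actual |A + B| = 9.


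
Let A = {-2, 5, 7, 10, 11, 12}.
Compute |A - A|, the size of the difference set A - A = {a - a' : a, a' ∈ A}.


A - A = {a - a' : a, a' ∈ A}; |A| = 6.
Bounds: 2|A|-1 ≤ |A - A| ≤ |A|² - |A| + 1, i.e. 11 ≤ |A - A| ≤ 31.
Note: 0 ∈ A - A always (from a - a). The set is symmetric: if d ∈ A - A then -d ∈ A - A.
Enumerate nonzero differences d = a - a' with a > a' (then include -d):
Positive differences: {1, 2, 3, 4, 5, 6, 7, 9, 12, 13, 14}
Full difference set: {0} ∪ (positive diffs) ∪ (negative diffs).
|A - A| = 1 + 2·11 = 23 (matches direct enumeration: 23).

|A - A| = 23


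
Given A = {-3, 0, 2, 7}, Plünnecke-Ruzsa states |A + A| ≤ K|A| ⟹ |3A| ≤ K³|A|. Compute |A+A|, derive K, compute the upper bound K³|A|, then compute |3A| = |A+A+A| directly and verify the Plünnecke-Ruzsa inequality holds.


|A| = 4.
Step 1: Compute A + A by enumerating all 16 pairs.
A + A = {-6, -3, -1, 0, 2, 4, 7, 9, 14}, so |A + A| = 9.
Step 2: Doubling constant K = |A + A|/|A| = 9/4 = 9/4 ≈ 2.2500.
Step 3: Plünnecke-Ruzsa gives |3A| ≤ K³·|A| = (2.2500)³ · 4 ≈ 45.5625.
Step 4: Compute 3A = A + A + A directly by enumerating all triples (a,b,c) ∈ A³; |3A| = 16.
Step 5: Check 16 ≤ 45.5625? Yes ✓.

K = 9/4, Plünnecke-Ruzsa bound K³|A| ≈ 45.5625, |3A| = 16, inequality holds.


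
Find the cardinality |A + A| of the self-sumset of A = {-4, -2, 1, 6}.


A + A = {a + a' : a, a' ∈ A}; |A| = 4.
General bounds: 2|A| - 1 ≤ |A + A| ≤ |A|(|A|+1)/2, i.e. 7 ≤ |A + A| ≤ 10.
Lower bound 2|A|-1 is attained iff A is an arithmetic progression.
Enumerate sums a + a' for a ≤ a' (symmetric, so this suffices):
a = -4: -4+-4=-8, -4+-2=-6, -4+1=-3, -4+6=2
a = -2: -2+-2=-4, -2+1=-1, -2+6=4
a = 1: 1+1=2, 1+6=7
a = 6: 6+6=12
Distinct sums: {-8, -6, -4, -3, -1, 2, 4, 7, 12}
|A + A| = 9

|A + A| = 9


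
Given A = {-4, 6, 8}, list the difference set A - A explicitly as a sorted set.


A - A = {a - a' : a, a' ∈ A}.
Compute a - a' for each ordered pair (a, a'):
a = -4: -4--4=0, -4-6=-10, -4-8=-12
a = 6: 6--4=10, 6-6=0, 6-8=-2
a = 8: 8--4=12, 8-6=2, 8-8=0
Collecting distinct values (and noting 0 appears from a-a):
A - A = {-12, -10, -2, 0, 2, 10, 12}
|A - A| = 7

A - A = {-12, -10, -2, 0, 2, 10, 12}


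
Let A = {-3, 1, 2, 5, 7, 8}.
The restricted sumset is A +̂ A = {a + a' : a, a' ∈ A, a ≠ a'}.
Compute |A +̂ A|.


Restricted sumset: A +̂ A = {a + a' : a ∈ A, a' ∈ A, a ≠ a'}.
Equivalently, take A + A and drop any sum 2a that is achievable ONLY as a + a for a ∈ A (i.e. sums representable only with equal summands).
Enumerate pairs (a, a') with a < a' (symmetric, so each unordered pair gives one sum; this covers all a ≠ a'):
  -3 + 1 = -2
  -3 + 2 = -1
  -3 + 5 = 2
  -3 + 7 = 4
  -3 + 8 = 5
  1 + 2 = 3
  1 + 5 = 6
  1 + 7 = 8
  1 + 8 = 9
  2 + 5 = 7
  2 + 7 = 9
  2 + 8 = 10
  5 + 7 = 12
  5 + 8 = 13
  7 + 8 = 15
Collected distinct sums: {-2, -1, 2, 3, 4, 5, 6, 7, 8, 9, 10, 12, 13, 15}
|A +̂ A| = 14
(Reference bound: |A +̂ A| ≥ 2|A| - 3 for |A| ≥ 2, with |A| = 6 giving ≥ 9.)

|A +̂ A| = 14


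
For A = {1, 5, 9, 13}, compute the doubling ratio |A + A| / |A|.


|A| = 4.
Compute A + A by enumerating all 16 pairs.
A + A = {2, 6, 10, 14, 18, 22, 26}, so |A + A| = 7.
K = |A + A| / |A| = 7/4 (already in lowest terms) ≈ 1.7500.
Reference: AP of size 4 gives K = 7/4 ≈ 1.7500; a fully generic set of size 4 gives K ≈ 2.5000.

|A| = 4, |A + A| = 7, K = 7/4.


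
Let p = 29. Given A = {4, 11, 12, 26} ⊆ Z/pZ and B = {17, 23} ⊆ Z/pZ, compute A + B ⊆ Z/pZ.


Work in Z/29Z: reduce every sum a + b modulo 29.
Enumerate all 8 pairs:
a = 4: 4+17=21, 4+23=27
a = 11: 11+17=28, 11+23=5
a = 12: 12+17=0, 12+23=6
a = 26: 26+17=14, 26+23=20
Distinct residues collected: {0, 5, 6, 14, 20, 21, 27, 28}
|A + B| = 8 (out of 29 total residues).

A + B = {0, 5, 6, 14, 20, 21, 27, 28}


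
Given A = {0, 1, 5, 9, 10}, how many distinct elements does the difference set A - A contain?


A - A = {a - a' : a, a' ∈ A}; |A| = 5.
Bounds: 2|A|-1 ≤ |A - A| ≤ |A|² - |A| + 1, i.e. 9 ≤ |A - A| ≤ 21.
Note: 0 ∈ A - A always (from a - a). The set is symmetric: if d ∈ A - A then -d ∈ A - A.
Enumerate nonzero differences d = a - a' with a > a' (then include -d):
Positive differences: {1, 4, 5, 8, 9, 10}
Full difference set: {0} ∪ (positive diffs) ∪ (negative diffs).
|A - A| = 1 + 2·6 = 13 (matches direct enumeration: 13).

|A - A| = 13


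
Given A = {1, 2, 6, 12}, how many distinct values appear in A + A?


A + A = {a + a' : a, a' ∈ A}; |A| = 4.
General bounds: 2|A| - 1 ≤ |A + A| ≤ |A|(|A|+1)/2, i.e. 7 ≤ |A + A| ≤ 10.
Lower bound 2|A|-1 is attained iff A is an arithmetic progression.
Enumerate sums a + a' for a ≤ a' (symmetric, so this suffices):
a = 1: 1+1=2, 1+2=3, 1+6=7, 1+12=13
a = 2: 2+2=4, 2+6=8, 2+12=14
a = 6: 6+6=12, 6+12=18
a = 12: 12+12=24
Distinct sums: {2, 3, 4, 7, 8, 12, 13, 14, 18, 24}
|A + A| = 10

|A + A| = 10


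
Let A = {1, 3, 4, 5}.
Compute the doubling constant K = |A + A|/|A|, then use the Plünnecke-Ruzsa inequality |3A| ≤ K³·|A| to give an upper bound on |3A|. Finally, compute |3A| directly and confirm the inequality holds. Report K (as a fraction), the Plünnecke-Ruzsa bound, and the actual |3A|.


|A| = 4.
Step 1: Compute A + A by enumerating all 16 pairs.
A + A = {2, 4, 5, 6, 7, 8, 9, 10}, so |A + A| = 8.
Step 2: Doubling constant K = |A + A|/|A| = 8/4 = 8/4 ≈ 2.0000.
Step 3: Plünnecke-Ruzsa gives |3A| ≤ K³·|A| = (2.0000)³ · 4 ≈ 32.0000.
Step 4: Compute 3A = A + A + A directly by enumerating all triples (a,b,c) ∈ A³; |3A| = 12.
Step 5: Check 12 ≤ 32.0000? Yes ✓.

K = 8/4, Plünnecke-Ruzsa bound K³|A| ≈ 32.0000, |3A| = 12, inequality holds.


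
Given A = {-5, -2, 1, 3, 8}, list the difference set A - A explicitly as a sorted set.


A - A = {a - a' : a, a' ∈ A}.
Compute a - a' for each ordered pair (a, a'):
a = -5: -5--5=0, -5--2=-3, -5-1=-6, -5-3=-8, -5-8=-13
a = -2: -2--5=3, -2--2=0, -2-1=-3, -2-3=-5, -2-8=-10
a = 1: 1--5=6, 1--2=3, 1-1=0, 1-3=-2, 1-8=-7
a = 3: 3--5=8, 3--2=5, 3-1=2, 3-3=0, 3-8=-5
a = 8: 8--5=13, 8--2=10, 8-1=7, 8-3=5, 8-8=0
Collecting distinct values (and noting 0 appears from a-a):
A - A = {-13, -10, -8, -7, -6, -5, -3, -2, 0, 2, 3, 5, 6, 7, 8, 10, 13}
|A - A| = 17

A - A = {-13, -10, -8, -7, -6, -5, -3, -2, 0, 2, 3, 5, 6, 7, 8, 10, 13}


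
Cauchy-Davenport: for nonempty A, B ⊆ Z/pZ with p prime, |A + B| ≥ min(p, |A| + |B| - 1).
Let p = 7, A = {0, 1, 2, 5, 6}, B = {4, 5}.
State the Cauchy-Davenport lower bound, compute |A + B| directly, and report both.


Cauchy-Davenport: |A + B| ≥ min(p, |A| + |B| - 1) for A, B nonempty in Z/pZ.
|A| = 5, |B| = 2, p = 7.
CD lower bound = min(7, 5 + 2 - 1) = min(7, 6) = 6.
Compute A + B mod 7 directly:
a = 0: 0+4=4, 0+5=5
a = 1: 1+4=5, 1+5=6
a = 2: 2+4=6, 2+5=0
a = 5: 5+4=2, 5+5=3
a = 6: 6+4=3, 6+5=4
A + B = {0, 2, 3, 4, 5, 6}, so |A + B| = 6.
Verify: 6 ≥ 6? Yes ✓.

CD lower bound = 6, actual |A + B| = 6.


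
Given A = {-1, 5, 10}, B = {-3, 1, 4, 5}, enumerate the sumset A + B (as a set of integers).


A + B = {a + b : a ∈ A, b ∈ B}.
Enumerate all |A|·|B| = 3·4 = 12 pairs (a, b) and collect distinct sums.
a = -1: -1+-3=-4, -1+1=0, -1+4=3, -1+5=4
a = 5: 5+-3=2, 5+1=6, 5+4=9, 5+5=10
a = 10: 10+-3=7, 10+1=11, 10+4=14, 10+5=15
Collecting distinct sums: A + B = {-4, 0, 2, 3, 4, 6, 7, 9, 10, 11, 14, 15}
|A + B| = 12

A + B = {-4, 0, 2, 3, 4, 6, 7, 9, 10, 11, 14, 15}


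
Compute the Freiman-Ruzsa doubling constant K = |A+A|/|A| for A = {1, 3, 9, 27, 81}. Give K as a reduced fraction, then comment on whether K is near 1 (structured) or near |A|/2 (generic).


|A| = 5.
Compute A + A by enumerating all 25 pairs.
A + A = {2, 4, 6, 10, 12, 18, 28, 30, 36, 54, 82, 84, 90, 108, 162}, so |A + A| = 15.
K = |A + A| / |A| = 15/5 = 3/1 ≈ 3.0000.
Reference: AP of size 5 gives K = 9/5 ≈ 1.8000; a fully generic set of size 5 gives K ≈ 3.0000.

|A| = 5, |A + A| = 15, K = 15/5 = 3/1.


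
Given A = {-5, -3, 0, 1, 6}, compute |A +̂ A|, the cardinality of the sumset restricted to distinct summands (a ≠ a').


Restricted sumset: A +̂ A = {a + a' : a ∈ A, a' ∈ A, a ≠ a'}.
Equivalently, take A + A and drop any sum 2a that is achievable ONLY as a + a for a ∈ A (i.e. sums representable only with equal summands).
Enumerate pairs (a, a') with a < a' (symmetric, so each unordered pair gives one sum; this covers all a ≠ a'):
  -5 + -3 = -8
  -5 + 0 = -5
  -5 + 1 = -4
  -5 + 6 = 1
  -3 + 0 = -3
  -3 + 1 = -2
  -3 + 6 = 3
  0 + 1 = 1
  0 + 6 = 6
  1 + 6 = 7
Collected distinct sums: {-8, -5, -4, -3, -2, 1, 3, 6, 7}
|A +̂ A| = 9
(Reference bound: |A +̂ A| ≥ 2|A| - 3 for |A| ≥ 2, with |A| = 5 giving ≥ 7.)

|A +̂ A| = 9


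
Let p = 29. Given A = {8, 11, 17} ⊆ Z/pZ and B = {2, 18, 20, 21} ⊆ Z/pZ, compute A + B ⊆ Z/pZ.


Work in Z/29Z: reduce every sum a + b modulo 29.
Enumerate all 12 pairs:
a = 8: 8+2=10, 8+18=26, 8+20=28, 8+21=0
a = 11: 11+2=13, 11+18=0, 11+20=2, 11+21=3
a = 17: 17+2=19, 17+18=6, 17+20=8, 17+21=9
Distinct residues collected: {0, 2, 3, 6, 8, 9, 10, 13, 19, 26, 28}
|A + B| = 11 (out of 29 total residues).

A + B = {0, 2, 3, 6, 8, 9, 10, 13, 19, 26, 28}


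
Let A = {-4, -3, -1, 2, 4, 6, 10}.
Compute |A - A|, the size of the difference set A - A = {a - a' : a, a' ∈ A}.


A - A = {a - a' : a, a' ∈ A}; |A| = 7.
Bounds: 2|A|-1 ≤ |A - A| ≤ |A|² - |A| + 1, i.e. 13 ≤ |A - A| ≤ 43.
Note: 0 ∈ A - A always (from a - a). The set is symmetric: if d ∈ A - A then -d ∈ A - A.
Enumerate nonzero differences d = a - a' with a > a' (then include -d):
Positive differences: {1, 2, 3, 4, 5, 6, 7, 8, 9, 10, 11, 13, 14}
Full difference set: {0} ∪ (positive diffs) ∪ (negative diffs).
|A - A| = 1 + 2·13 = 27 (matches direct enumeration: 27).

|A - A| = 27


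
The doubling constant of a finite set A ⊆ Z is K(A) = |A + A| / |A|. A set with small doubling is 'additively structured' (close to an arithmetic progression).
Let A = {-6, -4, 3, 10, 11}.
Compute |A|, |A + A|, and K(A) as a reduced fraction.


|A| = 5.
Compute A + A by enumerating all 25 pairs.
A + A = {-12, -10, -8, -3, -1, 4, 5, 6, 7, 13, 14, 20, 21, 22}, so |A + A| = 14.
K = |A + A| / |A| = 14/5 (already in lowest terms) ≈ 2.8000.
Reference: AP of size 5 gives K = 9/5 ≈ 1.8000; a fully generic set of size 5 gives K ≈ 3.0000.

|A| = 5, |A + A| = 14, K = 14/5.


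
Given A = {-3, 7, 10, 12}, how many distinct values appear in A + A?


A + A = {a + a' : a, a' ∈ A}; |A| = 4.
General bounds: 2|A| - 1 ≤ |A + A| ≤ |A|(|A|+1)/2, i.e. 7 ≤ |A + A| ≤ 10.
Lower bound 2|A|-1 is attained iff A is an arithmetic progression.
Enumerate sums a + a' for a ≤ a' (symmetric, so this suffices):
a = -3: -3+-3=-6, -3+7=4, -3+10=7, -3+12=9
a = 7: 7+7=14, 7+10=17, 7+12=19
a = 10: 10+10=20, 10+12=22
a = 12: 12+12=24
Distinct sums: {-6, 4, 7, 9, 14, 17, 19, 20, 22, 24}
|A + A| = 10

|A + A| = 10


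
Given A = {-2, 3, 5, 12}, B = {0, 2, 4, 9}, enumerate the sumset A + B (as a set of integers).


A + B = {a + b : a ∈ A, b ∈ B}.
Enumerate all |A|·|B| = 4·4 = 16 pairs (a, b) and collect distinct sums.
a = -2: -2+0=-2, -2+2=0, -2+4=2, -2+9=7
a = 3: 3+0=3, 3+2=5, 3+4=7, 3+9=12
a = 5: 5+0=5, 5+2=7, 5+4=9, 5+9=14
a = 12: 12+0=12, 12+2=14, 12+4=16, 12+9=21
Collecting distinct sums: A + B = {-2, 0, 2, 3, 5, 7, 9, 12, 14, 16, 21}
|A + B| = 11

A + B = {-2, 0, 2, 3, 5, 7, 9, 12, 14, 16, 21}


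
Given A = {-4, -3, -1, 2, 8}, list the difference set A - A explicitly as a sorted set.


A - A = {a - a' : a, a' ∈ A}.
Compute a - a' for each ordered pair (a, a'):
a = -4: -4--4=0, -4--3=-1, -4--1=-3, -4-2=-6, -4-8=-12
a = -3: -3--4=1, -3--3=0, -3--1=-2, -3-2=-5, -3-8=-11
a = -1: -1--4=3, -1--3=2, -1--1=0, -1-2=-3, -1-8=-9
a = 2: 2--4=6, 2--3=5, 2--1=3, 2-2=0, 2-8=-6
a = 8: 8--4=12, 8--3=11, 8--1=9, 8-2=6, 8-8=0
Collecting distinct values (and noting 0 appears from a-a):
A - A = {-12, -11, -9, -6, -5, -3, -2, -1, 0, 1, 2, 3, 5, 6, 9, 11, 12}
|A - A| = 17

A - A = {-12, -11, -9, -6, -5, -3, -2, -1, 0, 1, 2, 3, 5, 6, 9, 11, 12}


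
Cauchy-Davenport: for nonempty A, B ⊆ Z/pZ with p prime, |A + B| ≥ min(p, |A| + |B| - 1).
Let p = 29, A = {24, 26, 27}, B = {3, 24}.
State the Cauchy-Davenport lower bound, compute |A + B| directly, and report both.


Cauchy-Davenport: |A + B| ≥ min(p, |A| + |B| - 1) for A, B nonempty in Z/pZ.
|A| = 3, |B| = 2, p = 29.
CD lower bound = min(29, 3 + 2 - 1) = min(29, 4) = 4.
Compute A + B mod 29 directly:
a = 24: 24+3=27, 24+24=19
a = 26: 26+3=0, 26+24=21
a = 27: 27+3=1, 27+24=22
A + B = {0, 1, 19, 21, 22, 27}, so |A + B| = 6.
Verify: 6 ≥ 4? Yes ✓.

CD lower bound = 4, actual |A + B| = 6.


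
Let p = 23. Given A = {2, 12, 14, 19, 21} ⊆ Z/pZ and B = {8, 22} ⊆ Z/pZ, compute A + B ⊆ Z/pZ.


Work in Z/23Z: reduce every sum a + b modulo 23.
Enumerate all 10 pairs:
a = 2: 2+8=10, 2+22=1
a = 12: 12+8=20, 12+22=11
a = 14: 14+8=22, 14+22=13
a = 19: 19+8=4, 19+22=18
a = 21: 21+8=6, 21+22=20
Distinct residues collected: {1, 4, 6, 10, 11, 13, 18, 20, 22}
|A + B| = 9 (out of 23 total residues).

A + B = {1, 4, 6, 10, 11, 13, 18, 20, 22}


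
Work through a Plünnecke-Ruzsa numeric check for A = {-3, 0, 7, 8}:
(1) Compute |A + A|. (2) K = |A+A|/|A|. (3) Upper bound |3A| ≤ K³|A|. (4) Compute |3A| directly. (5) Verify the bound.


|A| = 4.
Step 1: Compute A + A by enumerating all 16 pairs.
A + A = {-6, -3, 0, 4, 5, 7, 8, 14, 15, 16}, so |A + A| = 10.
Step 2: Doubling constant K = |A + A|/|A| = 10/4 = 10/4 ≈ 2.5000.
Step 3: Plünnecke-Ruzsa gives |3A| ≤ K³·|A| = (2.5000)³ · 4 ≈ 62.5000.
Step 4: Compute 3A = A + A + A directly by enumerating all triples (a,b,c) ∈ A³; |3A| = 20.
Step 5: Check 20 ≤ 62.5000? Yes ✓.

K = 10/4, Plünnecke-Ruzsa bound K³|A| ≈ 62.5000, |3A| = 20, inequality holds.


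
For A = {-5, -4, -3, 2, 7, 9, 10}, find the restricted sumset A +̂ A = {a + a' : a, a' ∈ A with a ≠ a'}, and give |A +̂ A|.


Restricted sumset: A +̂ A = {a + a' : a ∈ A, a' ∈ A, a ≠ a'}.
Equivalently, take A + A and drop any sum 2a that is achievable ONLY as a + a for a ∈ A (i.e. sums representable only with equal summands).
Enumerate pairs (a, a') with a < a' (symmetric, so each unordered pair gives one sum; this covers all a ≠ a'):
  -5 + -4 = -9
  -5 + -3 = -8
  -5 + 2 = -3
  -5 + 7 = 2
  -5 + 9 = 4
  -5 + 10 = 5
  -4 + -3 = -7
  -4 + 2 = -2
  -4 + 7 = 3
  -4 + 9 = 5
  -4 + 10 = 6
  -3 + 2 = -1
  -3 + 7 = 4
  -3 + 9 = 6
  -3 + 10 = 7
  2 + 7 = 9
  2 + 9 = 11
  2 + 10 = 12
  7 + 9 = 16
  7 + 10 = 17
  9 + 10 = 19
Collected distinct sums: {-9, -8, -7, -3, -2, -1, 2, 3, 4, 5, 6, 7, 9, 11, 12, 16, 17, 19}
|A +̂ A| = 18
(Reference bound: |A +̂ A| ≥ 2|A| - 3 for |A| ≥ 2, with |A| = 7 giving ≥ 11.)

|A +̂ A| = 18


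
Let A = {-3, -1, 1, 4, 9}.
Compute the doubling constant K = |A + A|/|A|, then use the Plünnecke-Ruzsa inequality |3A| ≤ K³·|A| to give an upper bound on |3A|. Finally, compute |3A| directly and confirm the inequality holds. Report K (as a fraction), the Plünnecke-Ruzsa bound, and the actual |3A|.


|A| = 5.
Step 1: Compute A + A by enumerating all 25 pairs.
A + A = {-6, -4, -2, 0, 1, 2, 3, 5, 6, 8, 10, 13, 18}, so |A + A| = 13.
Step 2: Doubling constant K = |A + A|/|A| = 13/5 = 13/5 ≈ 2.6000.
Step 3: Plünnecke-Ruzsa gives |3A| ≤ K³·|A| = (2.6000)³ · 5 ≈ 87.8800.
Step 4: Compute 3A = A + A + A directly by enumerating all triples (a,b,c) ∈ A³; |3A| = 24.
Step 5: Check 24 ≤ 87.8800? Yes ✓.

K = 13/5, Plünnecke-Ruzsa bound K³|A| ≈ 87.8800, |3A| = 24, inequality holds.


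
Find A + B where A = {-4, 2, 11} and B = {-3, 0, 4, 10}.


A + B = {a + b : a ∈ A, b ∈ B}.
Enumerate all |A|·|B| = 3·4 = 12 pairs (a, b) and collect distinct sums.
a = -4: -4+-3=-7, -4+0=-4, -4+4=0, -4+10=6
a = 2: 2+-3=-1, 2+0=2, 2+4=6, 2+10=12
a = 11: 11+-3=8, 11+0=11, 11+4=15, 11+10=21
Collecting distinct sums: A + B = {-7, -4, -1, 0, 2, 6, 8, 11, 12, 15, 21}
|A + B| = 11

A + B = {-7, -4, -1, 0, 2, 6, 8, 11, 12, 15, 21}


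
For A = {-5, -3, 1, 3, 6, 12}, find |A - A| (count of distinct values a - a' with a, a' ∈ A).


A - A = {a - a' : a, a' ∈ A}; |A| = 6.
Bounds: 2|A|-1 ≤ |A - A| ≤ |A|² - |A| + 1, i.e. 11 ≤ |A - A| ≤ 31.
Note: 0 ∈ A - A always (from a - a). The set is symmetric: if d ∈ A - A then -d ∈ A - A.
Enumerate nonzero differences d = a - a' with a > a' (then include -d):
Positive differences: {2, 3, 4, 5, 6, 8, 9, 11, 15, 17}
Full difference set: {0} ∪ (positive diffs) ∪ (negative diffs).
|A - A| = 1 + 2·10 = 21 (matches direct enumeration: 21).

|A - A| = 21


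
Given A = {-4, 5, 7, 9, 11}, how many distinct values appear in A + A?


A + A = {a + a' : a, a' ∈ A}; |A| = 5.
General bounds: 2|A| - 1 ≤ |A + A| ≤ |A|(|A|+1)/2, i.e. 9 ≤ |A + A| ≤ 15.
Lower bound 2|A|-1 is attained iff A is an arithmetic progression.
Enumerate sums a + a' for a ≤ a' (symmetric, so this suffices):
a = -4: -4+-4=-8, -4+5=1, -4+7=3, -4+9=5, -4+11=7
a = 5: 5+5=10, 5+7=12, 5+9=14, 5+11=16
a = 7: 7+7=14, 7+9=16, 7+11=18
a = 9: 9+9=18, 9+11=20
a = 11: 11+11=22
Distinct sums: {-8, 1, 3, 5, 7, 10, 12, 14, 16, 18, 20, 22}
|A + A| = 12

|A + A| = 12


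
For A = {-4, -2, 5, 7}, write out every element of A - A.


A - A = {a - a' : a, a' ∈ A}.
Compute a - a' for each ordered pair (a, a'):
a = -4: -4--4=0, -4--2=-2, -4-5=-9, -4-7=-11
a = -2: -2--4=2, -2--2=0, -2-5=-7, -2-7=-9
a = 5: 5--4=9, 5--2=7, 5-5=0, 5-7=-2
a = 7: 7--4=11, 7--2=9, 7-5=2, 7-7=0
Collecting distinct values (and noting 0 appears from a-a):
A - A = {-11, -9, -7, -2, 0, 2, 7, 9, 11}
|A - A| = 9

A - A = {-11, -9, -7, -2, 0, 2, 7, 9, 11}


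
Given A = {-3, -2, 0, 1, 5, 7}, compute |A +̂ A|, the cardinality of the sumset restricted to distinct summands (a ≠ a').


Restricted sumset: A +̂ A = {a + a' : a ∈ A, a' ∈ A, a ≠ a'}.
Equivalently, take A + A and drop any sum 2a that is achievable ONLY as a + a for a ∈ A (i.e. sums representable only with equal summands).
Enumerate pairs (a, a') with a < a' (symmetric, so each unordered pair gives one sum; this covers all a ≠ a'):
  -3 + -2 = -5
  -3 + 0 = -3
  -3 + 1 = -2
  -3 + 5 = 2
  -3 + 7 = 4
  -2 + 0 = -2
  -2 + 1 = -1
  -2 + 5 = 3
  -2 + 7 = 5
  0 + 1 = 1
  0 + 5 = 5
  0 + 7 = 7
  1 + 5 = 6
  1 + 7 = 8
  5 + 7 = 12
Collected distinct sums: {-5, -3, -2, -1, 1, 2, 3, 4, 5, 6, 7, 8, 12}
|A +̂ A| = 13
(Reference bound: |A +̂ A| ≥ 2|A| - 3 for |A| ≥ 2, with |A| = 6 giving ≥ 9.)

|A +̂ A| = 13


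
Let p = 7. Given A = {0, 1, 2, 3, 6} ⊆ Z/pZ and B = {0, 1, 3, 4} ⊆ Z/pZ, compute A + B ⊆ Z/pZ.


Work in Z/7Z: reduce every sum a + b modulo 7.
Enumerate all 20 pairs:
a = 0: 0+0=0, 0+1=1, 0+3=3, 0+4=4
a = 1: 1+0=1, 1+1=2, 1+3=4, 1+4=5
a = 2: 2+0=2, 2+1=3, 2+3=5, 2+4=6
a = 3: 3+0=3, 3+1=4, 3+3=6, 3+4=0
a = 6: 6+0=6, 6+1=0, 6+3=2, 6+4=3
Distinct residues collected: {0, 1, 2, 3, 4, 5, 6}
|A + B| = 7 (out of 7 total residues).

A + B = {0, 1, 2, 3, 4, 5, 6}


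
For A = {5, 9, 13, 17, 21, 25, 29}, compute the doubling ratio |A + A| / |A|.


|A| = 7.
Compute A + A by enumerating all 49 pairs.
A + A = {10, 14, 18, 22, 26, 30, 34, 38, 42, 46, 50, 54, 58}, so |A + A| = 13.
K = |A + A| / |A| = 13/7 (already in lowest terms) ≈ 1.8571.
Reference: AP of size 7 gives K = 13/7 ≈ 1.8571; a fully generic set of size 7 gives K ≈ 4.0000.

|A| = 7, |A + A| = 13, K = 13/7.


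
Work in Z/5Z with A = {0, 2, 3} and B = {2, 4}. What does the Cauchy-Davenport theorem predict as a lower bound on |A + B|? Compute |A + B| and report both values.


Cauchy-Davenport: |A + B| ≥ min(p, |A| + |B| - 1) for A, B nonempty in Z/pZ.
|A| = 3, |B| = 2, p = 5.
CD lower bound = min(5, 3 + 2 - 1) = min(5, 4) = 4.
Compute A + B mod 5 directly:
a = 0: 0+2=2, 0+4=4
a = 2: 2+2=4, 2+4=1
a = 3: 3+2=0, 3+4=2
A + B = {0, 1, 2, 4}, so |A + B| = 4.
Verify: 4 ≥ 4? Yes ✓.

CD lower bound = 4, actual |A + B| = 4.


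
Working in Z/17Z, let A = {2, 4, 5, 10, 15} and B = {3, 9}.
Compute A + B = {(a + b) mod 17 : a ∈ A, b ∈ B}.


Work in Z/17Z: reduce every sum a + b modulo 17.
Enumerate all 10 pairs:
a = 2: 2+3=5, 2+9=11
a = 4: 4+3=7, 4+9=13
a = 5: 5+3=8, 5+9=14
a = 10: 10+3=13, 10+9=2
a = 15: 15+3=1, 15+9=7
Distinct residues collected: {1, 2, 5, 7, 8, 11, 13, 14}
|A + B| = 8 (out of 17 total residues).

A + B = {1, 2, 5, 7, 8, 11, 13, 14}


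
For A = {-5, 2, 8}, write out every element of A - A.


A - A = {a - a' : a, a' ∈ A}.
Compute a - a' for each ordered pair (a, a'):
a = -5: -5--5=0, -5-2=-7, -5-8=-13
a = 2: 2--5=7, 2-2=0, 2-8=-6
a = 8: 8--5=13, 8-2=6, 8-8=0
Collecting distinct values (and noting 0 appears from a-a):
A - A = {-13, -7, -6, 0, 6, 7, 13}
|A - A| = 7

A - A = {-13, -7, -6, 0, 6, 7, 13}


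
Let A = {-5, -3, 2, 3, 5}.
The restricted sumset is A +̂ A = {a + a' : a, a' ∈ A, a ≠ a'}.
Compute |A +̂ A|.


Restricted sumset: A +̂ A = {a + a' : a ∈ A, a' ∈ A, a ≠ a'}.
Equivalently, take A + A and drop any sum 2a that is achievable ONLY as a + a for a ∈ A (i.e. sums representable only with equal summands).
Enumerate pairs (a, a') with a < a' (symmetric, so each unordered pair gives one sum; this covers all a ≠ a'):
  -5 + -3 = -8
  -5 + 2 = -3
  -5 + 3 = -2
  -5 + 5 = 0
  -3 + 2 = -1
  -3 + 3 = 0
  -3 + 5 = 2
  2 + 3 = 5
  2 + 5 = 7
  3 + 5 = 8
Collected distinct sums: {-8, -3, -2, -1, 0, 2, 5, 7, 8}
|A +̂ A| = 9
(Reference bound: |A +̂ A| ≥ 2|A| - 3 for |A| ≥ 2, with |A| = 5 giving ≥ 7.)

|A +̂ A| = 9


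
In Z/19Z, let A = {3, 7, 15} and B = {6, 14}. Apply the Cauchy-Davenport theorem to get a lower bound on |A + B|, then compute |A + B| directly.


Cauchy-Davenport: |A + B| ≥ min(p, |A| + |B| - 1) for A, B nonempty in Z/pZ.
|A| = 3, |B| = 2, p = 19.
CD lower bound = min(19, 3 + 2 - 1) = min(19, 4) = 4.
Compute A + B mod 19 directly:
a = 3: 3+6=9, 3+14=17
a = 7: 7+6=13, 7+14=2
a = 15: 15+6=2, 15+14=10
A + B = {2, 9, 10, 13, 17}, so |A + B| = 5.
Verify: 5 ≥ 4? Yes ✓.

CD lower bound = 4, actual |A + B| = 5.


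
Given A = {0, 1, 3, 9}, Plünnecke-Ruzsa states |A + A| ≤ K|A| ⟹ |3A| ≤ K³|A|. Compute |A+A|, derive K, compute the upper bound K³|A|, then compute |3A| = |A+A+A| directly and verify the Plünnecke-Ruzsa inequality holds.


|A| = 4.
Step 1: Compute A + A by enumerating all 16 pairs.
A + A = {0, 1, 2, 3, 4, 6, 9, 10, 12, 18}, so |A + A| = 10.
Step 2: Doubling constant K = |A + A|/|A| = 10/4 = 10/4 ≈ 2.5000.
Step 3: Plünnecke-Ruzsa gives |3A| ≤ K³·|A| = (2.5000)³ · 4 ≈ 62.5000.
Step 4: Compute 3A = A + A + A directly by enumerating all triples (a,b,c) ∈ A³; |3A| = 18.
Step 5: Check 18 ≤ 62.5000? Yes ✓.

K = 10/4, Plünnecke-Ruzsa bound K³|A| ≈ 62.5000, |3A| = 18, inequality holds.


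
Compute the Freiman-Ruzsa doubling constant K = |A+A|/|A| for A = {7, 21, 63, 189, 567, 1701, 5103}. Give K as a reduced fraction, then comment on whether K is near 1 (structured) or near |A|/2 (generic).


|A| = 7.
Compute A + A by enumerating all 49 pairs.
A + A = {14, 28, 42, 70, 84, 126, 196, 210, 252, 378, 574, 588, 630, 756, 1134, 1708, 1722, 1764, 1890, 2268, 3402, 5110, 5124, 5166, 5292, 5670, 6804, 10206}, so |A + A| = 28.
K = |A + A| / |A| = 28/7 = 4/1 ≈ 4.0000.
Reference: AP of size 7 gives K = 13/7 ≈ 1.8571; a fully generic set of size 7 gives K ≈ 4.0000.

|A| = 7, |A + A| = 28, K = 28/7 = 4/1.


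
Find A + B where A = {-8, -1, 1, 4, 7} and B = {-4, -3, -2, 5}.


A + B = {a + b : a ∈ A, b ∈ B}.
Enumerate all |A|·|B| = 5·4 = 20 pairs (a, b) and collect distinct sums.
a = -8: -8+-4=-12, -8+-3=-11, -8+-2=-10, -8+5=-3
a = -1: -1+-4=-5, -1+-3=-4, -1+-2=-3, -1+5=4
a = 1: 1+-4=-3, 1+-3=-2, 1+-2=-1, 1+5=6
a = 4: 4+-4=0, 4+-3=1, 4+-2=2, 4+5=9
a = 7: 7+-4=3, 7+-3=4, 7+-2=5, 7+5=12
Collecting distinct sums: A + B = {-12, -11, -10, -5, -4, -3, -2, -1, 0, 1, 2, 3, 4, 5, 6, 9, 12}
|A + B| = 17

A + B = {-12, -11, -10, -5, -4, -3, -2, -1, 0, 1, 2, 3, 4, 5, 6, 9, 12}


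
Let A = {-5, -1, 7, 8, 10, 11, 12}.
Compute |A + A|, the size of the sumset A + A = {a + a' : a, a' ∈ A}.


A + A = {a + a' : a, a' ∈ A}; |A| = 7.
General bounds: 2|A| - 1 ≤ |A + A| ≤ |A|(|A|+1)/2, i.e. 13 ≤ |A + A| ≤ 28.
Lower bound 2|A|-1 is attained iff A is an arithmetic progression.
Enumerate sums a + a' for a ≤ a' (symmetric, so this suffices):
a = -5: -5+-5=-10, -5+-1=-6, -5+7=2, -5+8=3, -5+10=5, -5+11=6, -5+12=7
a = -1: -1+-1=-2, -1+7=6, -1+8=7, -1+10=9, -1+11=10, -1+12=11
a = 7: 7+7=14, 7+8=15, 7+10=17, 7+11=18, 7+12=19
a = 8: 8+8=16, 8+10=18, 8+11=19, 8+12=20
a = 10: 10+10=20, 10+11=21, 10+12=22
a = 11: 11+11=22, 11+12=23
a = 12: 12+12=24
Distinct sums: {-10, -6, -2, 2, 3, 5, 6, 7, 9, 10, 11, 14, 15, 16, 17, 18, 19, 20, 21, 22, 23, 24}
|A + A| = 22

|A + A| = 22


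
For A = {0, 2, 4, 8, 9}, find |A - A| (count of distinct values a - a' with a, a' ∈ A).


A - A = {a - a' : a, a' ∈ A}; |A| = 5.
Bounds: 2|A|-1 ≤ |A - A| ≤ |A|² - |A| + 1, i.e. 9 ≤ |A - A| ≤ 21.
Note: 0 ∈ A - A always (from a - a). The set is symmetric: if d ∈ A - A then -d ∈ A - A.
Enumerate nonzero differences d = a - a' with a > a' (then include -d):
Positive differences: {1, 2, 4, 5, 6, 7, 8, 9}
Full difference set: {0} ∪ (positive diffs) ∪ (negative diffs).
|A - A| = 1 + 2·8 = 17 (matches direct enumeration: 17).

|A - A| = 17


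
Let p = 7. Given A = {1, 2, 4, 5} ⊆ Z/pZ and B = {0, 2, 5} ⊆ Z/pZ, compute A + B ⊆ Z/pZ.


Work in Z/7Z: reduce every sum a + b modulo 7.
Enumerate all 12 pairs:
a = 1: 1+0=1, 1+2=3, 1+5=6
a = 2: 2+0=2, 2+2=4, 2+5=0
a = 4: 4+0=4, 4+2=6, 4+5=2
a = 5: 5+0=5, 5+2=0, 5+5=3
Distinct residues collected: {0, 1, 2, 3, 4, 5, 6}
|A + B| = 7 (out of 7 total residues).

A + B = {0, 1, 2, 3, 4, 5, 6}


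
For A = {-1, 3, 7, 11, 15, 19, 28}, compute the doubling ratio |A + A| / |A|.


|A| = 7.
Compute A + A by enumerating all 49 pairs.
A + A = {-2, 2, 6, 10, 14, 18, 22, 26, 27, 30, 31, 34, 35, 38, 39, 43, 47, 56}, so |A + A| = 18.
K = |A + A| / |A| = 18/7 (already in lowest terms) ≈ 2.5714.
Reference: AP of size 7 gives K = 13/7 ≈ 1.8571; a fully generic set of size 7 gives K ≈ 4.0000.

|A| = 7, |A + A| = 18, K = 18/7.


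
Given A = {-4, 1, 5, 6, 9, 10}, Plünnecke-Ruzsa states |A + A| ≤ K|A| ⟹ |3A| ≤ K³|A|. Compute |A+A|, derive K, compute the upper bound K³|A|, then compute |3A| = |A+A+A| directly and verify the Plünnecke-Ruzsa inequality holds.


|A| = 6.
Step 1: Compute A + A by enumerating all 36 pairs.
A + A = {-8, -3, 1, 2, 5, 6, 7, 10, 11, 12, 14, 15, 16, 18, 19, 20}, so |A + A| = 16.
Step 2: Doubling constant K = |A + A|/|A| = 16/6 = 16/6 ≈ 2.6667.
Step 3: Plünnecke-Ruzsa gives |3A| ≤ K³·|A| = (2.6667)³ · 6 ≈ 113.7778.
Step 4: Compute 3A = A + A + A directly by enumerating all triples (a,b,c) ∈ A³; |3A| = 31.
Step 5: Check 31 ≤ 113.7778? Yes ✓.

K = 16/6, Plünnecke-Ruzsa bound K³|A| ≈ 113.7778, |3A| = 31, inequality holds.


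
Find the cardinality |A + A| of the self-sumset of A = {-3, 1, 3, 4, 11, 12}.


A + A = {a + a' : a, a' ∈ A}; |A| = 6.
General bounds: 2|A| - 1 ≤ |A + A| ≤ |A|(|A|+1)/2, i.e. 11 ≤ |A + A| ≤ 21.
Lower bound 2|A|-1 is attained iff A is an arithmetic progression.
Enumerate sums a + a' for a ≤ a' (symmetric, so this suffices):
a = -3: -3+-3=-6, -3+1=-2, -3+3=0, -3+4=1, -3+11=8, -3+12=9
a = 1: 1+1=2, 1+3=4, 1+4=5, 1+11=12, 1+12=13
a = 3: 3+3=6, 3+4=7, 3+11=14, 3+12=15
a = 4: 4+4=8, 4+11=15, 4+12=16
a = 11: 11+11=22, 11+12=23
a = 12: 12+12=24
Distinct sums: {-6, -2, 0, 1, 2, 4, 5, 6, 7, 8, 9, 12, 13, 14, 15, 16, 22, 23, 24}
|A + A| = 19

|A + A| = 19


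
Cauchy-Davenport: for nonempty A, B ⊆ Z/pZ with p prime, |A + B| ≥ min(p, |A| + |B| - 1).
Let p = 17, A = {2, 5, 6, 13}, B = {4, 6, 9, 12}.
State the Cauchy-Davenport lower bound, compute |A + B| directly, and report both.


Cauchy-Davenport: |A + B| ≥ min(p, |A| + |B| - 1) for A, B nonempty in Z/pZ.
|A| = 4, |B| = 4, p = 17.
CD lower bound = min(17, 4 + 4 - 1) = min(17, 7) = 7.
Compute A + B mod 17 directly:
a = 2: 2+4=6, 2+6=8, 2+9=11, 2+12=14
a = 5: 5+4=9, 5+6=11, 5+9=14, 5+12=0
a = 6: 6+4=10, 6+6=12, 6+9=15, 6+12=1
a = 13: 13+4=0, 13+6=2, 13+9=5, 13+12=8
A + B = {0, 1, 2, 5, 6, 8, 9, 10, 11, 12, 14, 15}, so |A + B| = 12.
Verify: 12 ≥ 7? Yes ✓.

CD lower bound = 7, actual |A + B| = 12.


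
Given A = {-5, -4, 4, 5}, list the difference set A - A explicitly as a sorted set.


A - A = {a - a' : a, a' ∈ A}.
Compute a - a' for each ordered pair (a, a'):
a = -5: -5--5=0, -5--4=-1, -5-4=-9, -5-5=-10
a = -4: -4--5=1, -4--4=0, -4-4=-8, -4-5=-9
a = 4: 4--5=9, 4--4=8, 4-4=0, 4-5=-1
a = 5: 5--5=10, 5--4=9, 5-4=1, 5-5=0
Collecting distinct values (and noting 0 appears from a-a):
A - A = {-10, -9, -8, -1, 0, 1, 8, 9, 10}
|A - A| = 9

A - A = {-10, -9, -8, -1, 0, 1, 8, 9, 10}


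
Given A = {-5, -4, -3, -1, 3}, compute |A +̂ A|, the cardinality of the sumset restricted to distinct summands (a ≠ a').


Restricted sumset: A +̂ A = {a + a' : a ∈ A, a' ∈ A, a ≠ a'}.
Equivalently, take A + A and drop any sum 2a that is achievable ONLY as a + a for a ∈ A (i.e. sums representable only with equal summands).
Enumerate pairs (a, a') with a < a' (symmetric, so each unordered pair gives one sum; this covers all a ≠ a'):
  -5 + -4 = -9
  -5 + -3 = -8
  -5 + -1 = -6
  -5 + 3 = -2
  -4 + -3 = -7
  -4 + -1 = -5
  -4 + 3 = -1
  -3 + -1 = -4
  -3 + 3 = 0
  -1 + 3 = 2
Collected distinct sums: {-9, -8, -7, -6, -5, -4, -2, -1, 0, 2}
|A +̂ A| = 10
(Reference bound: |A +̂ A| ≥ 2|A| - 3 for |A| ≥ 2, with |A| = 5 giving ≥ 7.)

|A +̂ A| = 10


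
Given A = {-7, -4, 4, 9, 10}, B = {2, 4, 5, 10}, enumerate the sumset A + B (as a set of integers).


A + B = {a + b : a ∈ A, b ∈ B}.
Enumerate all |A|·|B| = 5·4 = 20 pairs (a, b) and collect distinct sums.
a = -7: -7+2=-5, -7+4=-3, -7+5=-2, -7+10=3
a = -4: -4+2=-2, -4+4=0, -4+5=1, -4+10=6
a = 4: 4+2=6, 4+4=8, 4+5=9, 4+10=14
a = 9: 9+2=11, 9+4=13, 9+5=14, 9+10=19
a = 10: 10+2=12, 10+4=14, 10+5=15, 10+10=20
Collecting distinct sums: A + B = {-5, -3, -2, 0, 1, 3, 6, 8, 9, 11, 12, 13, 14, 15, 19, 20}
|A + B| = 16

A + B = {-5, -3, -2, 0, 1, 3, 6, 8, 9, 11, 12, 13, 14, 15, 19, 20}


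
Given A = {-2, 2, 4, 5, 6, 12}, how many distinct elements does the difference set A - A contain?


A - A = {a - a' : a, a' ∈ A}; |A| = 6.
Bounds: 2|A|-1 ≤ |A - A| ≤ |A|² - |A| + 1, i.e. 11 ≤ |A - A| ≤ 31.
Note: 0 ∈ A - A always (from a - a). The set is symmetric: if d ∈ A - A then -d ∈ A - A.
Enumerate nonzero differences d = a - a' with a > a' (then include -d):
Positive differences: {1, 2, 3, 4, 6, 7, 8, 10, 14}
Full difference set: {0} ∪ (positive diffs) ∪ (negative diffs).
|A - A| = 1 + 2·9 = 19 (matches direct enumeration: 19).

|A - A| = 19


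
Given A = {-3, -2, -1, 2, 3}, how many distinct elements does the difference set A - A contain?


A - A = {a - a' : a, a' ∈ A}; |A| = 5.
Bounds: 2|A|-1 ≤ |A - A| ≤ |A|² - |A| + 1, i.e. 9 ≤ |A - A| ≤ 21.
Note: 0 ∈ A - A always (from a - a). The set is symmetric: if d ∈ A - A then -d ∈ A - A.
Enumerate nonzero differences d = a - a' with a > a' (then include -d):
Positive differences: {1, 2, 3, 4, 5, 6}
Full difference set: {0} ∪ (positive diffs) ∪ (negative diffs).
|A - A| = 1 + 2·6 = 13 (matches direct enumeration: 13).

|A - A| = 13


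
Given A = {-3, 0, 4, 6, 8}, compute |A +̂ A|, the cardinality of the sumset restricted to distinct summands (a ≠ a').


Restricted sumset: A +̂ A = {a + a' : a ∈ A, a' ∈ A, a ≠ a'}.
Equivalently, take A + A and drop any sum 2a that is achievable ONLY as a + a for a ∈ A (i.e. sums representable only with equal summands).
Enumerate pairs (a, a') with a < a' (symmetric, so each unordered pair gives one sum; this covers all a ≠ a'):
  -3 + 0 = -3
  -3 + 4 = 1
  -3 + 6 = 3
  -3 + 8 = 5
  0 + 4 = 4
  0 + 6 = 6
  0 + 8 = 8
  4 + 6 = 10
  4 + 8 = 12
  6 + 8 = 14
Collected distinct sums: {-3, 1, 3, 4, 5, 6, 8, 10, 12, 14}
|A +̂ A| = 10
(Reference bound: |A +̂ A| ≥ 2|A| - 3 for |A| ≥ 2, with |A| = 5 giving ≥ 7.)

|A +̂ A| = 10


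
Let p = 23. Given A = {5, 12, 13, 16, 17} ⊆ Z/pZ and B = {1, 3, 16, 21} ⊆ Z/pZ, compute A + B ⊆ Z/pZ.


Work in Z/23Z: reduce every sum a + b modulo 23.
Enumerate all 20 pairs:
a = 5: 5+1=6, 5+3=8, 5+16=21, 5+21=3
a = 12: 12+1=13, 12+3=15, 12+16=5, 12+21=10
a = 13: 13+1=14, 13+3=16, 13+16=6, 13+21=11
a = 16: 16+1=17, 16+3=19, 16+16=9, 16+21=14
a = 17: 17+1=18, 17+3=20, 17+16=10, 17+21=15
Distinct residues collected: {3, 5, 6, 8, 9, 10, 11, 13, 14, 15, 16, 17, 18, 19, 20, 21}
|A + B| = 16 (out of 23 total residues).

A + B = {3, 5, 6, 8, 9, 10, 11, 13, 14, 15, 16, 17, 18, 19, 20, 21}


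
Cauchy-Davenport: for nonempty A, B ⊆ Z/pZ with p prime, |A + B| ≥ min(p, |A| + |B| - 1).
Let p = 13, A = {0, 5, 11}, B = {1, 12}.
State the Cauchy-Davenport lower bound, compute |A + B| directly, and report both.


Cauchy-Davenport: |A + B| ≥ min(p, |A| + |B| - 1) for A, B nonempty in Z/pZ.
|A| = 3, |B| = 2, p = 13.
CD lower bound = min(13, 3 + 2 - 1) = min(13, 4) = 4.
Compute A + B mod 13 directly:
a = 0: 0+1=1, 0+12=12
a = 5: 5+1=6, 5+12=4
a = 11: 11+1=12, 11+12=10
A + B = {1, 4, 6, 10, 12}, so |A + B| = 5.
Verify: 5 ≥ 4? Yes ✓.

CD lower bound = 4, actual |A + B| = 5.


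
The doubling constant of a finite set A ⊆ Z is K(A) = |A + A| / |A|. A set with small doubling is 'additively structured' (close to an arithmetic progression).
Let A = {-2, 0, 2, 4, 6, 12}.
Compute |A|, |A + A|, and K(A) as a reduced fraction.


|A| = 6.
Compute A + A by enumerating all 36 pairs.
A + A = {-4, -2, 0, 2, 4, 6, 8, 10, 12, 14, 16, 18, 24}, so |A + A| = 13.
K = |A + A| / |A| = 13/6 (already in lowest terms) ≈ 2.1667.
Reference: AP of size 6 gives K = 11/6 ≈ 1.8333; a fully generic set of size 6 gives K ≈ 3.5000.

|A| = 6, |A + A| = 13, K = 13/6.


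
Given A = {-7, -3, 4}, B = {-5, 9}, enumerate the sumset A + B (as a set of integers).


A + B = {a + b : a ∈ A, b ∈ B}.
Enumerate all |A|·|B| = 3·2 = 6 pairs (a, b) and collect distinct sums.
a = -7: -7+-5=-12, -7+9=2
a = -3: -3+-5=-8, -3+9=6
a = 4: 4+-5=-1, 4+9=13
Collecting distinct sums: A + B = {-12, -8, -1, 2, 6, 13}
|A + B| = 6

A + B = {-12, -8, -1, 2, 6, 13}


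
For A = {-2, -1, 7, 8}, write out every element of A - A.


A - A = {a - a' : a, a' ∈ A}.
Compute a - a' for each ordered pair (a, a'):
a = -2: -2--2=0, -2--1=-1, -2-7=-9, -2-8=-10
a = -1: -1--2=1, -1--1=0, -1-7=-8, -1-8=-9
a = 7: 7--2=9, 7--1=8, 7-7=0, 7-8=-1
a = 8: 8--2=10, 8--1=9, 8-7=1, 8-8=0
Collecting distinct values (and noting 0 appears from a-a):
A - A = {-10, -9, -8, -1, 0, 1, 8, 9, 10}
|A - A| = 9

A - A = {-10, -9, -8, -1, 0, 1, 8, 9, 10}


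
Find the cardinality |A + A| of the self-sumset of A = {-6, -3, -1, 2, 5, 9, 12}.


A + A = {a + a' : a, a' ∈ A}; |A| = 7.
General bounds: 2|A| - 1 ≤ |A + A| ≤ |A|(|A|+1)/2, i.e. 13 ≤ |A + A| ≤ 28.
Lower bound 2|A|-1 is attained iff A is an arithmetic progression.
Enumerate sums a + a' for a ≤ a' (symmetric, so this suffices):
a = -6: -6+-6=-12, -6+-3=-9, -6+-1=-7, -6+2=-4, -6+5=-1, -6+9=3, -6+12=6
a = -3: -3+-3=-6, -3+-1=-4, -3+2=-1, -3+5=2, -3+9=6, -3+12=9
a = -1: -1+-1=-2, -1+2=1, -1+5=4, -1+9=8, -1+12=11
a = 2: 2+2=4, 2+5=7, 2+9=11, 2+12=14
a = 5: 5+5=10, 5+9=14, 5+12=17
a = 9: 9+9=18, 9+12=21
a = 12: 12+12=24
Distinct sums: {-12, -9, -7, -6, -4, -2, -1, 1, 2, 3, 4, 6, 7, 8, 9, 10, 11, 14, 17, 18, 21, 24}
|A + A| = 22

|A + A| = 22


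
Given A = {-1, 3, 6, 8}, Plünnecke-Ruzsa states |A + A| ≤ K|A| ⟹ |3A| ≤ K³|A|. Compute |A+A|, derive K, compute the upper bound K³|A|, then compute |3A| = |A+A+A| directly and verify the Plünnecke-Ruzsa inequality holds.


|A| = 4.
Step 1: Compute A + A by enumerating all 16 pairs.
A + A = {-2, 2, 5, 6, 7, 9, 11, 12, 14, 16}, so |A + A| = 10.
Step 2: Doubling constant K = |A + A|/|A| = 10/4 = 10/4 ≈ 2.5000.
Step 3: Plünnecke-Ruzsa gives |3A| ≤ K³·|A| = (2.5000)³ · 4 ≈ 62.5000.
Step 4: Compute 3A = A + A + A directly by enumerating all triples (a,b,c) ∈ A³; |3A| = 19.
Step 5: Check 19 ≤ 62.5000? Yes ✓.

K = 10/4, Plünnecke-Ruzsa bound K³|A| ≈ 62.5000, |3A| = 19, inequality holds.


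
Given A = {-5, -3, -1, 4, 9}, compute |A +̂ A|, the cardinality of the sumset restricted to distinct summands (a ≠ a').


Restricted sumset: A +̂ A = {a + a' : a ∈ A, a' ∈ A, a ≠ a'}.
Equivalently, take A + A and drop any sum 2a that is achievable ONLY as a + a for a ∈ A (i.e. sums representable only with equal summands).
Enumerate pairs (a, a') with a < a' (symmetric, so each unordered pair gives one sum; this covers all a ≠ a'):
  -5 + -3 = -8
  -5 + -1 = -6
  -5 + 4 = -1
  -5 + 9 = 4
  -3 + -1 = -4
  -3 + 4 = 1
  -3 + 9 = 6
  -1 + 4 = 3
  -1 + 9 = 8
  4 + 9 = 13
Collected distinct sums: {-8, -6, -4, -1, 1, 3, 4, 6, 8, 13}
|A +̂ A| = 10
(Reference bound: |A +̂ A| ≥ 2|A| - 3 for |A| ≥ 2, with |A| = 5 giving ≥ 7.)

|A +̂ A| = 10


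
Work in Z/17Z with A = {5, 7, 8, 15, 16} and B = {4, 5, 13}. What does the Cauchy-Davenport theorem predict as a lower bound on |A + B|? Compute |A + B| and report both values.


Cauchy-Davenport: |A + B| ≥ min(p, |A| + |B| - 1) for A, B nonempty in Z/pZ.
|A| = 5, |B| = 3, p = 17.
CD lower bound = min(17, 5 + 3 - 1) = min(17, 7) = 7.
Compute A + B mod 17 directly:
a = 5: 5+4=9, 5+5=10, 5+13=1
a = 7: 7+4=11, 7+5=12, 7+13=3
a = 8: 8+4=12, 8+5=13, 8+13=4
a = 15: 15+4=2, 15+5=3, 15+13=11
a = 16: 16+4=3, 16+5=4, 16+13=12
A + B = {1, 2, 3, 4, 9, 10, 11, 12, 13}, so |A + B| = 9.
Verify: 9 ≥ 7? Yes ✓.

CD lower bound = 7, actual |A + B| = 9.
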